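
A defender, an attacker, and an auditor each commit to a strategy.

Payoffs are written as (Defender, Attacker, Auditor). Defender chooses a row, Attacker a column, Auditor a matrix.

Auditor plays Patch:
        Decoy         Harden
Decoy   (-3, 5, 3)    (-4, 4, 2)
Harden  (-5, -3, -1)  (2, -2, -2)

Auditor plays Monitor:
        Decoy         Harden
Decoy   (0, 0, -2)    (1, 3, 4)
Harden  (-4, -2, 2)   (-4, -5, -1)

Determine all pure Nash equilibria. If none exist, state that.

Defender against (Decoy, Patch): payoffs -3, -5 → best response Decoy.
Defender against (Decoy, Monitor): payoffs 0, -4 → best response Decoy.
Defender against (Harden, Patch): payoffs -4, 2 → best response Harden.
Defender against (Harden, Monitor): payoffs 1, -4 → best response Decoy.
Attacker against (Decoy, Patch): payoffs 5, 4 → best response Decoy.
Attacker against (Decoy, Monitor): payoffs 0, 3 → best response Harden.
Attacker against (Harden, Patch): payoffs -3, -2 → best response Harden.
Attacker against (Harden, Monitor): payoffs -2, -5 → best response Decoy.
Auditor against (Decoy, Decoy): payoffs 3, -2 → best response Patch.
Auditor against (Decoy, Harden): payoffs 2, 4 → best response Monitor.
Auditor against (Harden, Decoy): payoffs -1, 2 → best response Monitor.
Auditor against (Harden, Harden): payoffs -2, -1 → best response Monitor.
Mutual best responses: (Decoy, Decoy, Patch); (Decoy, Harden, Monitor).

Pure-strategy Nash equilibria: (Decoy, Decoy, Patch), (Decoy, Harden, Monitor)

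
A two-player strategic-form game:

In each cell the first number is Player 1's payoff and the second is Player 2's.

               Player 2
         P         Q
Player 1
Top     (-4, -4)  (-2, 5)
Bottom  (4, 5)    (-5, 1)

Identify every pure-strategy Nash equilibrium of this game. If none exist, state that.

(Top, P): Player 1 can switch to Bottom (-4 → 4). Not NE.
(Top, Q): Player 1 gets -2, best alternative -5; Player 2 gets 5, best alternative -4. No profitable deviation — NE.
(Bottom, P): Player 1 gets 4, best alternative -4; Player 2 gets 5, best alternative 1. No profitable deviation — NE.
(Bottom, Q): Player 1 can switch to Top (-5 → -2). Not NE.

(Top, Q), (Bottom, P)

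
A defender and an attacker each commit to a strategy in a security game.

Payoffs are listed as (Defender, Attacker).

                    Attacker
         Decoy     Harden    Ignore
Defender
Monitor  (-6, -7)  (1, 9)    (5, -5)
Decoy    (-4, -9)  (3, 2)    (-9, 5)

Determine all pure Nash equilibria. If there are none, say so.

There is no pure-strategy Nash equilibrium.

Defender against Decoy: payoffs -6, -4 → best response Decoy.
Defender against Harden: payoffs 1, 3 → best response Decoy.
Defender against Ignore: payoffs 5, -9 → best response Monitor.
Attacker against Monitor: payoffs -7, 9, -5 → best response Harden.
Attacker against Decoy: payoffs -9, 2, 5 → best response Ignore.
No profile is a mutual best response for all players.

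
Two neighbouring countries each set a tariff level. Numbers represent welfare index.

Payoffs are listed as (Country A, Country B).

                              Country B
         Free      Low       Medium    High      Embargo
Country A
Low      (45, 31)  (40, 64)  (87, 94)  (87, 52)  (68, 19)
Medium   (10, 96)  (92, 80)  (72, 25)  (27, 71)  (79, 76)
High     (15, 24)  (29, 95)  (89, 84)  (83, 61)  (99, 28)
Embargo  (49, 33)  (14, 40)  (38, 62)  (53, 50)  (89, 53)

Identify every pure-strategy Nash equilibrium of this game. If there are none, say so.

This game has no pure Nash equilibrium.

(Low, Free): Country A can switch to Embargo (45 → 49). Not NE.
(Low, Low): Country A can switch to Medium (40 → 92). Not NE.
(Low, Medium): Country A can switch to High (87 → 89). Not NE.
(Low, High): Country B can switch to Low (52 → 64). Not NE.
(Low, Embargo): Country A can switch to Medium (68 → 79). Not NE.
(Medium, Free): Country A can switch to Low (10 → 45). Not NE.
(The remaining 14 profiles each have a profitable deviation by the same check.)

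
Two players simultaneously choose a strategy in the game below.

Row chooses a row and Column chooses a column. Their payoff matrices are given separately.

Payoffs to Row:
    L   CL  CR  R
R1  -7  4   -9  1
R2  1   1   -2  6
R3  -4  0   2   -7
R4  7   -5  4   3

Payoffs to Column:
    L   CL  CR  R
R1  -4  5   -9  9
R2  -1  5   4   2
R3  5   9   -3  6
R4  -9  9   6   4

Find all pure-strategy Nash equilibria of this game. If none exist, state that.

This game has no pure Nash equilibrium.

Mark each player's best response to every combination of opponents' strategies; a profile where every player is best-responding is a pure Nash equilibrium.
Row against L: payoffs -7, 1, -4, 7 → best response R4.
Row against CL: payoffs 4, 1, 0, -5 → best response R1.
Row against CR: payoffs -9, -2, 2, 4 → best response R4.
Row against R: payoffs 1, 6, -7, 3 → best response R2.
Column against R1: payoffs -4, 5, -9, 9 → best response R.
Column against R2: payoffs -1, 5, 4, 2 → best response CL.
Column against R3: payoffs 5, 9, -3, 6 → best response CL.
Column against R4: payoffs -9, 9, 6, 4 → best response CL.
No profile is a mutual best response for all players.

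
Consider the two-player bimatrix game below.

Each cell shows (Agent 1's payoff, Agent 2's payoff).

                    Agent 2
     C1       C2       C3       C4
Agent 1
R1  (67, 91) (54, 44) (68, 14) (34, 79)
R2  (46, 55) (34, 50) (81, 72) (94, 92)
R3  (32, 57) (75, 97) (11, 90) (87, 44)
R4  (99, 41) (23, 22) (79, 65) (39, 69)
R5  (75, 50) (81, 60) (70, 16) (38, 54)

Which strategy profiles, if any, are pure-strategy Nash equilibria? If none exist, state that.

Pure-strategy Nash equilibria: (R2, C4), (R5, C2)

Agent 1 against C1: payoffs 67, 46, 32, 99, 75 → best response R4.
Agent 1 against C2: payoffs 54, 34, 75, 23, 81 → best response R5.
Agent 1 against C3: payoffs 68, 81, 11, 79, 70 → best response R2.
Agent 1 against C4: payoffs 34, 94, 87, 39, 38 → best response R2.
Agent 2 against R1: payoffs 91, 44, 14, 79 → best response C1.
Agent 2 against R2: payoffs 55, 50, 72, 92 → best response C4.
Agent 2 against R3: payoffs 57, 97, 90, 44 → best response C2.
Agent 2 against R4: payoffs 41, 22, 65, 69 → best response C4.
Agent 2 against R5: payoffs 50, 60, 16, 54 → best response C2.
Mutual best responses: (R2, C4); (R5, C2).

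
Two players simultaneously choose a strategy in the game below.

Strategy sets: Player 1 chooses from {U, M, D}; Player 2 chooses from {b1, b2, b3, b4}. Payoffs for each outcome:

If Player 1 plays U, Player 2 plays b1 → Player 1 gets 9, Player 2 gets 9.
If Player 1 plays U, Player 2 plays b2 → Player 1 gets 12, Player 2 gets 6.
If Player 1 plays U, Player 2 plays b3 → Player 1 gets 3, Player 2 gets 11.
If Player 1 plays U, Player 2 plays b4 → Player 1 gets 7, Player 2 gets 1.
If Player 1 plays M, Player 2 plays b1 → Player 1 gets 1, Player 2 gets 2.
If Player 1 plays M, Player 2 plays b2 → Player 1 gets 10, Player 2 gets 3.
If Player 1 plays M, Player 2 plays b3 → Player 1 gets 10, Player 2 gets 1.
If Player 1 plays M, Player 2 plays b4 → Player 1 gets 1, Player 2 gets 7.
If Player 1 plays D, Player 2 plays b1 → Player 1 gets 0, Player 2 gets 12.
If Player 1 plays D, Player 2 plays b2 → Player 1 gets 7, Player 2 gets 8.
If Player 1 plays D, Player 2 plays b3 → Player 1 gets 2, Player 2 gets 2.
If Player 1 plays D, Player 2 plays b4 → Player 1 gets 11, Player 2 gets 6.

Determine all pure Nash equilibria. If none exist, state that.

Player 1 against b1: payoffs 9, 1, 0 → best response U.
Player 1 against b2: payoffs 12, 10, 7 → best response U.
Player 1 against b3: payoffs 3, 10, 2 → best response M.
Player 1 against b4: payoffs 7, 1, 11 → best response D.
Player 2 against U: payoffs 9, 6, 11, 1 → best response b3.
Player 2 against M: payoffs 2, 3, 1, 7 → best response b4.
Player 2 against D: payoffs 12, 8, 2, 6 → best response b1.
No profile is a mutual best response for all players.

none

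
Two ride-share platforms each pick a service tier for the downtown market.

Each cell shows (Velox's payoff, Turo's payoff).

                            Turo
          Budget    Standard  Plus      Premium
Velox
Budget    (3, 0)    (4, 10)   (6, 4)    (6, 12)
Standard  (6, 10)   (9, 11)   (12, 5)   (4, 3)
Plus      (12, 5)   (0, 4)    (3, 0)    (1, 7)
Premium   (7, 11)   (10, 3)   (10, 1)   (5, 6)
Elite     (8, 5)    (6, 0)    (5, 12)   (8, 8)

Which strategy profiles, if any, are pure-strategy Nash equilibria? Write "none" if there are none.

This game has no pure Nash equilibrium.

(Budget, Budget): Velox can switch to Standard (3 → 6). Not NE.
(Budget, Standard): Velox can switch to Standard (4 → 9). Not NE.
(Budget, Plus): Velox can switch to Standard (6 → 12). Not NE.
(Budget, Premium): Velox can switch to Elite (6 → 8). Not NE.
(Standard, Budget): Velox can switch to Plus (6 → 12). Not NE.
(Standard, Standard): Velox can switch to Premium (9 → 10). Not NE.
(Standard, Plus): Turo can switch to Budget (5 → 10). Not NE.
(Standard, Premium): Velox can switch to Budget (4 → 6). Not NE.
(Plus, Budget): Turo can switch to Premium (5 → 7). Not NE.
(Plus, Standard): Velox can switch to Budget (0 → 4). Not NE.
(Plus, Plus): Velox can switch to Budget (3 → 6). Not NE.
(Plus, Premium): Velox can switch to Budget (1 → 6). Not NE.
(The remaining 8 profiles each have a profitable deviation by the same check.)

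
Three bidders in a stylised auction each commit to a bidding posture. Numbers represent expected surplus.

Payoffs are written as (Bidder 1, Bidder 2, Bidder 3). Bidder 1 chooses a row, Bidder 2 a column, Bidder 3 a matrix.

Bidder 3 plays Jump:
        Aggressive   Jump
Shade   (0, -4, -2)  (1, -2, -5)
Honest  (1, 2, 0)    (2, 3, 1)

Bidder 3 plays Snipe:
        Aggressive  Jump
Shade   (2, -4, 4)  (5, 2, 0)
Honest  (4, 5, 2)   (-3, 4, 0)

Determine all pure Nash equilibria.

Pure-strategy Nash equilibria: (Shade, Jump, Snipe), (Honest, Aggressive, Snipe), (Honest, Jump, Jump)

(Shade, Aggressive, Jump): Bidder 1 can switch to Honest (0 → 1). Not NE.
(Shade, Aggressive, Snipe): Bidder 1 can switch to Honest (2 → 4). Not NE.
(Shade, Jump, Jump): Bidder 1 can switch to Honest (1 → 2). Not NE.
(Shade, Jump, Snipe): Bidder 1 gets 5, best alternative -3; Bidder 2 gets 2, best alternative -4; Bidder 3 gets 0, best alternative -5. No profitable deviation — NE.
(Honest, Aggressive, Jump): Bidder 2 can switch to Jump (2 → 3). Not NE.
(Honest, Aggressive, Snipe): Bidder 1 gets 4, best alternative 2; Bidder 2 gets 5, best alternative 4; Bidder 3 gets 2, best alternative 0. No profitable deviation — NE.
(Honest, Jump, Jump): Bidder 1 gets 2, best alternative 1; Bidder 2 gets 3, best alternative 2; Bidder 3 gets 1, best alternative 0. No profitable deviation — NE.
(Honest, Jump, Snipe): Bidder 1 can switch to Shade (-3 → 5). Not NE.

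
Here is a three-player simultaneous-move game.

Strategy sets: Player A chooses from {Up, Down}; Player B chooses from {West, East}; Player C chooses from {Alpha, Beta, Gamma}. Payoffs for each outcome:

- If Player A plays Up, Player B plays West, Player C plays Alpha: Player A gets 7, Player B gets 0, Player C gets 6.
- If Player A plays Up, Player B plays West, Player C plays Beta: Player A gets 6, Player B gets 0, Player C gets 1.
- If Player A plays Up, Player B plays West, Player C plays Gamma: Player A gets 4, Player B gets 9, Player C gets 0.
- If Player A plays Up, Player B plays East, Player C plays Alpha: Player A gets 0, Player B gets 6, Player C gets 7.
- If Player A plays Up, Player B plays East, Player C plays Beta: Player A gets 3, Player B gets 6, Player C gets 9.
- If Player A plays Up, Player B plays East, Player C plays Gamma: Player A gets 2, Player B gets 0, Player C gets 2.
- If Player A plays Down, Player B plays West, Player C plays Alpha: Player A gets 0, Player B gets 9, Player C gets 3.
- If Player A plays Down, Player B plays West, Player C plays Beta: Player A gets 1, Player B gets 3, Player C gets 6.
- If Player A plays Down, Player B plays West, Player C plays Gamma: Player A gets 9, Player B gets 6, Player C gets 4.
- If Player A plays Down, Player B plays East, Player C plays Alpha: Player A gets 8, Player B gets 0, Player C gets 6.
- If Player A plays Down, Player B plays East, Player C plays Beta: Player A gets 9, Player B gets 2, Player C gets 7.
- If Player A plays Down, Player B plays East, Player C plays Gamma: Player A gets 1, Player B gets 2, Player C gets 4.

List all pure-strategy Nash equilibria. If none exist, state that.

Player A against (West, Alpha): payoffs 7, 0 → best response Up.
Player A against (West, Beta): payoffs 6, 1 → best response Up.
Player A against (West, Gamma): payoffs 4, 9 → best response Down.
Player A against (East, Alpha): payoffs 0, 8 → best response Down.
Player A against (East, Beta): payoffs 3, 9 → best response Down.
Player A against (East, Gamma): payoffs 2, 1 → best response Up.
Player B against (Up, Alpha): payoffs 0, 6 → best response East.
Player B against (Up, Beta): payoffs 0, 6 → best response East.
Player B against (Up, Gamma): payoffs 9, 0 → best response West.
Player B against (Down, Alpha): payoffs 9, 0 → best response West.
Player B against (Down, Beta): payoffs 3, 2 → best response West.
Player B against (Down, Gamma): payoffs 6, 2 → best response West.
Player C against (Up, West): payoffs 6, 1, 0 → best response Alpha.
Player C against (Up, East): payoffs 7, 9, 2 → best response Beta.
Player C against (Down, West): payoffs 3, 6, 4 → best response Beta.
Player C against (Down, East): payoffs 6, 7, 4 → best response Beta.
No profile is a mutual best response for all players.

none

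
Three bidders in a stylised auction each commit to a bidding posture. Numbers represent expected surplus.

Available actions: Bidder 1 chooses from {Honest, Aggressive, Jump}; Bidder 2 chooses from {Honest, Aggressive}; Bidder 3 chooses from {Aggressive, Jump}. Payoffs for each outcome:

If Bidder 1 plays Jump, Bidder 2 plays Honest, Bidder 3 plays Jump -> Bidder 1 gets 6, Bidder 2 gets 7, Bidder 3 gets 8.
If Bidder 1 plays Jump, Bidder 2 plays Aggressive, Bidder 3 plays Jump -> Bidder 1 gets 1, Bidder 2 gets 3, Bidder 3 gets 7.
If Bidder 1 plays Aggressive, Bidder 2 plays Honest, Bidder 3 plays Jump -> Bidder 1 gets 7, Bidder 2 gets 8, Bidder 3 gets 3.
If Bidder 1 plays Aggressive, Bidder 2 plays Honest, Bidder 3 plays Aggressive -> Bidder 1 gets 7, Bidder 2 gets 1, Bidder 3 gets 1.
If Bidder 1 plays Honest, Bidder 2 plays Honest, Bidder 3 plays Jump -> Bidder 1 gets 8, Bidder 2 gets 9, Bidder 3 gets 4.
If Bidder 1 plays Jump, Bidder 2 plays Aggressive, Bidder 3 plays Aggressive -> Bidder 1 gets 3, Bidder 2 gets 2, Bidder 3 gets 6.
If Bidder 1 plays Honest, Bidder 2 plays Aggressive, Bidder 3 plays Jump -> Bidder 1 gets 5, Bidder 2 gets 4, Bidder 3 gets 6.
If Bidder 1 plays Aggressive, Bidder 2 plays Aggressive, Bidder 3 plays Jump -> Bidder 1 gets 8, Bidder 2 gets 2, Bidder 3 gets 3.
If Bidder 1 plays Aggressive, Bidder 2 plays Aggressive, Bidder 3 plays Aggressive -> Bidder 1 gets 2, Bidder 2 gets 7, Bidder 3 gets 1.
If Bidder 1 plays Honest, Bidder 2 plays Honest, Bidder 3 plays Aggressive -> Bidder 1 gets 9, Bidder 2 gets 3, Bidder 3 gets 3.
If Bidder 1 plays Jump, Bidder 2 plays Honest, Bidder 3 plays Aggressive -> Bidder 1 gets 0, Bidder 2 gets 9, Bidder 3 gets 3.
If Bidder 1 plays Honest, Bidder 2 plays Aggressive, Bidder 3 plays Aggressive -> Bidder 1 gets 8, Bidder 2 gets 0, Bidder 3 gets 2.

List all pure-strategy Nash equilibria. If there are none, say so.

The unique pure-strategy Nash equilibrium is (Honest, Honest, Jump).

Bidder 1 against (Honest, Aggressive): payoffs 9, 7, 0 → best response Honest.
Bidder 1 against (Honest, Jump): payoffs 8, 7, 6 → best response Honest.
Bidder 1 against (Aggressive, Aggressive): payoffs 8, 2, 3 → best response Honest.
Bidder 1 against (Aggressive, Jump): payoffs 5, 8, 1 → best response Aggressive.
Bidder 2 against (Honest, Aggressive): payoffs 3, 0 → best response Honest.
Bidder 2 against (Honest, Jump): payoffs 9, 4 → best response Honest.
Bidder 2 against (Aggressive, Aggressive): payoffs 1, 7 → best response Aggressive.
Bidder 2 against (Aggressive, Jump): payoffs 8, 2 → best response Honest.
Bidder 2 against (Jump, Aggressive): payoffs 9, 2 → best response Honest.
Bidder 2 against (Jump, Jump): payoffs 7, 3 → best response Honest.
Bidder 3 against (Honest, Honest): payoffs 3, 4 → best response Jump.
Bidder 3 against (Honest, Aggressive): payoffs 2, 6 → best response Jump.
Bidder 3 against (Aggressive, Honest): payoffs 1, 3 → best response Jump.
Bidder 3 against (Aggressive, Aggressive): payoffs 1, 3 → best response Jump.
Bidder 3 against (Jump, Honest): payoffs 3, 8 → best response Jump.
Bidder 3 against (Jump, Aggressive): payoffs 6, 7 → best response Jump.
Mutual best responses: (Honest, Honest, Jump).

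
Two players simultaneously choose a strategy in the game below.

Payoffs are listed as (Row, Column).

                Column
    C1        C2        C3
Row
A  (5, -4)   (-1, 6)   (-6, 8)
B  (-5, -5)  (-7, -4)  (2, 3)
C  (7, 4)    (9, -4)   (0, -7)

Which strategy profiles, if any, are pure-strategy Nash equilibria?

Row against C1: payoffs 5, -5, 7 → best response C.
Row against C2: payoffs -1, -7, 9 → best response C.
Row against C3: payoffs -6, 2, 0 → best response B.
Column against A: payoffs -4, 6, 8 → best response C3.
Column against B: payoffs -5, -4, 3 → best response C3.
Column against C: payoffs 4, -4, -7 → best response C1.
Mutual best responses: (B, C3); (C, C1).

Pure-strategy Nash equilibria: (B, C3); (C, C1)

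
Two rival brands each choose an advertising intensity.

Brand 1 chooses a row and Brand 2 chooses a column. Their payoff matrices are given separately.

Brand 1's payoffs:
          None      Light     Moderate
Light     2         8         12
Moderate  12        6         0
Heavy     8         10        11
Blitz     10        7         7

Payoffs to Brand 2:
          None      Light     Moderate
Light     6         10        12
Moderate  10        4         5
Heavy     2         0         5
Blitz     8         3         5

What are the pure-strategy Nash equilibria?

Mark each player's best response to every combination of opponents' strategies; a profile where every player is best-responding is a pure Nash equilibrium.
Brand 1 against None: payoffs 2, 12, 8, 10 → best response Moderate.
Brand 1 against Light: payoffs 8, 6, 10, 7 → best response Heavy.
Brand 1 against Moderate: payoffs 12, 0, 11, 7 → best response Light.
Brand 2 against Light: payoffs 6, 10, 12 → best response Moderate.
Brand 2 against Moderate: payoffs 10, 4, 5 → best response None.
Brand 2 against Heavy: payoffs 2, 0, 5 → best response Moderate.
Brand 2 against Blitz: payoffs 8, 3, 5 → best response None.
Mutual best responses: (Light, Moderate); (Moderate, None).

The pure Nash equilibria are (Light, Moderate), (Moderate, None).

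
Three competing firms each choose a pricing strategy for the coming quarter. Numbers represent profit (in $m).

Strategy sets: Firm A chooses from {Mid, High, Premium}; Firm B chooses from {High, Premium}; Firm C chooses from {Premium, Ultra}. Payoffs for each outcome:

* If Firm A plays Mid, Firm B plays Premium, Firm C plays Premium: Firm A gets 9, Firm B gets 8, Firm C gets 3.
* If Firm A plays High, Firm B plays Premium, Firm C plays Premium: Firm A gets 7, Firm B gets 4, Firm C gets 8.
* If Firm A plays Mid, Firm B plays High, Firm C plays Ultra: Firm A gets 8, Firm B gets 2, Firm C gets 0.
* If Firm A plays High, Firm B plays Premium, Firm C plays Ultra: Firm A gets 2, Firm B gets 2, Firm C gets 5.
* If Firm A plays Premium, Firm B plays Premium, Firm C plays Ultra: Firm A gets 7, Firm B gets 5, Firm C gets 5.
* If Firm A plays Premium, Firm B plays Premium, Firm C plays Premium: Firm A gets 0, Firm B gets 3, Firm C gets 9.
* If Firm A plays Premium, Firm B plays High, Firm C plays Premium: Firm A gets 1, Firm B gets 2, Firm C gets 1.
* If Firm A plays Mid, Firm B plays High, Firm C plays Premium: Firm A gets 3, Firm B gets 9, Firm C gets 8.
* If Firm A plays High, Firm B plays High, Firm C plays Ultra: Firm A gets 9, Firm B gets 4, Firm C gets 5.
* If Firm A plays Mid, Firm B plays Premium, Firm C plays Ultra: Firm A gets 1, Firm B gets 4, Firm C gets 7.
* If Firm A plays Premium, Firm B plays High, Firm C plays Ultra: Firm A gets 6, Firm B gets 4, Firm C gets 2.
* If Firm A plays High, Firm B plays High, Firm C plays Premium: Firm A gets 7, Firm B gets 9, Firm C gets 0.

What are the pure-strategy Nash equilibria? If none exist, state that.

The unique pure-strategy Nash equilibrium is (High, High, Ultra).

(Mid, High, Premium): Firm A can switch to High (3 → 7). Not NE.
(Mid, High, Ultra): Firm A can switch to High (8 → 9). Not NE.
(Mid, Premium, Premium): Firm B can switch to High (8 → 9). Not NE.
(Mid, Premium, Ultra): Firm A can switch to High (1 → 2). Not NE.
(High, High, Premium): Firm C can switch to Ultra (0 → 5). Not NE.
(High, High, Ultra): Firm A gets 9, best alternative 8; Firm B gets 4, best alternative 2; Firm C gets 5, best alternative 0. No profitable deviation — NE.
(High, Premium, Premium): Firm A can switch to Mid (7 → 9). Not NE.
(The remaining 5 profiles each have a profitable deviation by the same check.)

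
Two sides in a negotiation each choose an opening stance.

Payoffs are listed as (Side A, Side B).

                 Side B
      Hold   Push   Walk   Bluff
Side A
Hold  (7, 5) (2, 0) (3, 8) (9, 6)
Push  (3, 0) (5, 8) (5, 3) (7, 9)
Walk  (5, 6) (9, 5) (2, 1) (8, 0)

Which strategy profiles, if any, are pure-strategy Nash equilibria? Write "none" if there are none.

none

Mark each player's best response to every combination of opponents' strategies; a profile where every player is best-responding is a pure Nash equilibrium.
Side A against Hold: payoffs 7, 3, 5 → best response Hold.
Side A against Push: payoffs 2, 5, 9 → best response Walk.
Side A against Walk: payoffs 3, 5, 2 → best response Push.
Side A against Bluff: payoffs 9, 7, 8 → best response Hold.
Side B against Hold: payoffs 5, 0, 8, 6 → best response Walk.
Side B against Push: payoffs 0, 8, 3, 9 → best response Bluff.
Side B against Walk: payoffs 6, 5, 1, 0 → best response Hold.
No profile is a mutual best response for all players.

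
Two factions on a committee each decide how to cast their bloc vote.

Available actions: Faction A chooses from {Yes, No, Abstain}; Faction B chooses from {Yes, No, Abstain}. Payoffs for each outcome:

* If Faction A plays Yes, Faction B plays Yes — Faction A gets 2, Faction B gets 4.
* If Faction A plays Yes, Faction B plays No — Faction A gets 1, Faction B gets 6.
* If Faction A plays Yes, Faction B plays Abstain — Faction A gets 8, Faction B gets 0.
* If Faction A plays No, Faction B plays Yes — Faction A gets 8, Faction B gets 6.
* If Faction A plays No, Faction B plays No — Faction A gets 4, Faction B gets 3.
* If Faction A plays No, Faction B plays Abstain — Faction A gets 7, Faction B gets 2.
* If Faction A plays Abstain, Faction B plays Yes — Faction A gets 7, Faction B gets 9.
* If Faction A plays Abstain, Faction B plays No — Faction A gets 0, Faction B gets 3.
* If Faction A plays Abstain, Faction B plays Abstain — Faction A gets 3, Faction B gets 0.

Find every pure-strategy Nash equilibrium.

Faction A against Yes: payoffs 2, 8, 7 → best response No.
Faction A against No: payoffs 1, 4, 0 → best response No.
Faction A against Abstain: payoffs 8, 7, 3 → best response Yes.
Faction B against Yes: payoffs 4, 6, 0 → best response No.
Faction B against No: payoffs 6, 3, 2 → best response Yes.
Faction B against Abstain: payoffs 9, 3, 0 → best response Yes.
Mutual best responses: (No, Yes).

(No, Yes)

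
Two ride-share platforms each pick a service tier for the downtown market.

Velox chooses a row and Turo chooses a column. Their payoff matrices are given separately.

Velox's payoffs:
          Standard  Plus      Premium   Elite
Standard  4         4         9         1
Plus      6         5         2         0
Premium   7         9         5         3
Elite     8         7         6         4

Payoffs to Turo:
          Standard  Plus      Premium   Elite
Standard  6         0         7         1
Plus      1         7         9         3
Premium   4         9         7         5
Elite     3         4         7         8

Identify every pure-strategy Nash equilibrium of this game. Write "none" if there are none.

Velox against Standard: payoffs 4, 6, 7, 8 → best response Elite.
Velox against Plus: payoffs 4, 5, 9, 7 → best response Premium.
Velox against Premium: payoffs 9, 2, 5, 6 → best response Standard.
Velox against Elite: payoffs 1, 0, 3, 4 → best response Elite.
Turo against Standard: payoffs 6, 0, 7, 1 → best response Premium.
Turo against Plus: payoffs 1, 7, 9, 3 → best response Premium.
Turo against Premium: payoffs 4, 9, 7, 5 → best response Plus.
Turo against Elite: payoffs 3, 4, 7, 8 → best response Elite.
Mutual best responses: (Standard, Premium); (Premium, Plus); (Elite, Elite).

Pure-strategy Nash equilibria: (Standard, Premium), (Premium, Plus), (Elite, Elite)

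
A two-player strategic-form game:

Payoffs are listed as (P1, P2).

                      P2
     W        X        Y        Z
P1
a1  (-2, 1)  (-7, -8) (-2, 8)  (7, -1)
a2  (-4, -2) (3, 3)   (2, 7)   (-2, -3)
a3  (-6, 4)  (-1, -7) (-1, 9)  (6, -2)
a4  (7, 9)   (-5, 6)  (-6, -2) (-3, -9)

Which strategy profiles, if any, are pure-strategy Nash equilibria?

(a2, Y), (a4, W)

For each strategy profile, look for a profitable unilateral deviation.
(a1, W): P1 can switch to a4 (-2 → 7). Not NE.
(a1, X): P1 can switch to a2 (-7 → 3). Not NE.
(a1, Y): P1 can switch to a2 (-2 → 2). Not NE.
(a1, Z): P2 can switch to W (-1 → 1). Not NE.
(a2, W): P1 can switch to a1 (-4 → -2). Not NE.
(a2, X): P2 can switch to Y (3 → 7). Not NE.
(a2, Y): P1 gets 2, best alternative -1; P2 gets 7, best alternative 3. No profitable deviation — NE.
(a2, Z): P1 can switch to a1 (-2 → 7). Not NE.
(a3, W): P1 can switch to a1 (-6 → -2). Not NE.
(a3, X): P1 can switch to a2 (-1 → 3). Not NE.
(a3, Y): P1 can switch to a2 (-1 → 2). Not NE.
(a3, Z): P1 can switch to a1 (6 → 7). Not NE.
(a4, W): P1 gets 7, best alternative -2; P2 gets 9, best alternative 6. No profitable deviation — NE.
(a4, X): P1 can switch to a2 (-5 → 3). Not NE.
(The remaining 2 profiles each have a profitable deviation by the same check.)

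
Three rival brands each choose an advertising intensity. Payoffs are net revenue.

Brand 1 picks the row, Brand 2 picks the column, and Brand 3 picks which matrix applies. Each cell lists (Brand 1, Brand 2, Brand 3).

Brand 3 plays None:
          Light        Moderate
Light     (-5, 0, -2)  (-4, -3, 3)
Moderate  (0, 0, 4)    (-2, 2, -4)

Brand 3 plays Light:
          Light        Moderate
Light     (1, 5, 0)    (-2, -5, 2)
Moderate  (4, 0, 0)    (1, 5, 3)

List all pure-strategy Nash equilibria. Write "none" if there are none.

The unique pure-strategy Nash equilibrium is (Moderate, Moderate, Light).

For each player, find the best response to each opponent profile; mutual best responses are the pure NE.
Brand 1 against (Light, None): payoffs -5, 0 → best response Moderate.
Brand 1 against (Light, Light): payoffs 1, 4 → best response Moderate.
Brand 1 against (Moderate, None): payoffs -4, -2 → best response Moderate.
Brand 1 against (Moderate, Light): payoffs -2, 1 → best response Moderate.
Brand 2 against (Light, None): payoffs 0, -3 → best response Light.
Brand 2 against (Light, Light): payoffs 5, -5 → best response Light.
Brand 2 against (Moderate, None): payoffs 0, 2 → best response Moderate.
Brand 2 against (Moderate, Light): payoffs 0, 5 → best response Moderate.
Brand 3 against (Light, Light): payoffs -2, 0 → best response Light.
Brand 3 against (Light, Moderate): payoffs 3, 2 → best response None.
Brand 3 against (Moderate, Light): payoffs 4, 0 → best response None.
Brand 3 against (Moderate, Moderate): payoffs -4, 3 → best response Light.
Mutual best responses: (Moderate, Moderate, Light).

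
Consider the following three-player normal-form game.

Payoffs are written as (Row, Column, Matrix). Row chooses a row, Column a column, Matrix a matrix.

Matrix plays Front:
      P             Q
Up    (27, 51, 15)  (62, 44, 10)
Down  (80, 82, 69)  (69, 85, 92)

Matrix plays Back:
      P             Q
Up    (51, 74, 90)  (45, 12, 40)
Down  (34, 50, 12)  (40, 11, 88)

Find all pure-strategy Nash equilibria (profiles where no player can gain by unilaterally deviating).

(Up, P, Back) and (Down, Q, Front)

For each strategy profile, look for a profitable unilateral deviation.
(Up, P, Front): Row can switch to Down (27 → 80). Not NE.
(Up, P, Back): Row gets 51, best alternative 34; Column gets 74, best alternative 12; Matrix gets 90, best alternative 15. No profitable deviation — NE.
(Up, Q, Front): Row can switch to Down (62 → 69). Not NE.
(Up, Q, Back): Column can switch to P (12 → 74). Not NE.
(Down, P, Front): Column can switch to Q (82 → 85). Not NE.
(Down, P, Back): Row can switch to Up (34 → 51). Not NE.
(Down, Q, Front): Row gets 69, best alternative 62; Column gets 85, best alternative 82; Matrix gets 92, best alternative 88. No profitable deviation — NE.
(Down, Q, Back): Row can switch to Up (40 → 45). Not NE.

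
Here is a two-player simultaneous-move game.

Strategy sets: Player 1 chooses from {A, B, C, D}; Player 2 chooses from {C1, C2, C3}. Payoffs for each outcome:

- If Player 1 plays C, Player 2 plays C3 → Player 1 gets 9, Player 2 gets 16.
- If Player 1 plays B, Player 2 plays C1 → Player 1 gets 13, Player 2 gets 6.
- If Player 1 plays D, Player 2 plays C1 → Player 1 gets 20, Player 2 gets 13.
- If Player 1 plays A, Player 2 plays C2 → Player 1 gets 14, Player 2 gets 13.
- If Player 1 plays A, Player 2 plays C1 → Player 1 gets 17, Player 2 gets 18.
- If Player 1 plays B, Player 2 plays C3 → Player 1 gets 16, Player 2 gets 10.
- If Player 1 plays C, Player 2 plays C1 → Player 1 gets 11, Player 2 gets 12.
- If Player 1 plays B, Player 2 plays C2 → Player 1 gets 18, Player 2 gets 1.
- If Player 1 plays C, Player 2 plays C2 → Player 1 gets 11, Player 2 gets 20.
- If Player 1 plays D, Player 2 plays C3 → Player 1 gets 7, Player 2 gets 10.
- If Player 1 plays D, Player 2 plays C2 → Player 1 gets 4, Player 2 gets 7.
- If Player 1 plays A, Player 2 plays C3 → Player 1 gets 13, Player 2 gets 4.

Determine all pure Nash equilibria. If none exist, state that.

(B, C3) and (D, C1)

(A, C1): Player 1 can switch to D (17 → 20). Not NE.
(A, C2): Player 1 can switch to B (14 → 18). Not NE.
(A, C3): Player 1 can switch to B (13 → 16). Not NE.
(B, C1): Player 1 can switch to A (13 → 17). Not NE.
(B, C2): Player 2 can switch to C1 (1 → 6). Not NE.
(B, C3): Player 1 gets 16, best alternative 13; Player 2 gets 10, best alternative 6. No profitable deviation — NE.
(C, C1): Player 1 can switch to A (11 → 17). Not NE.
(C, C2): Player 1 can switch to A (11 → 14). Not NE.
(C, C3): Player 1 can switch to A (9 → 13). Not NE.
(D, C1): Player 1 gets 20, best alternative 17; Player 2 gets 13, best alternative 10. No profitable deviation — NE.
(D, C2): Player 1 can switch to A (4 → 14). Not NE.
(D, C3): Player 1 can switch to A (7 → 13). Not NE.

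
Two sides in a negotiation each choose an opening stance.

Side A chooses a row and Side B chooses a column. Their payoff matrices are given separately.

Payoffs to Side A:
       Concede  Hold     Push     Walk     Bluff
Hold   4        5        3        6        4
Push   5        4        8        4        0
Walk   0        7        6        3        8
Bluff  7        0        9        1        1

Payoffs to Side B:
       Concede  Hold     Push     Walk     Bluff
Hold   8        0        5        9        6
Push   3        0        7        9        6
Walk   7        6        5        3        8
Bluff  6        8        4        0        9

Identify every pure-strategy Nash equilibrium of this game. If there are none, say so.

Side A against Concede: payoffs 4, 5, 0, 7 → best response Bluff.
Side A against Hold: payoffs 5, 4, 7, 0 → best response Walk.
Side A against Push: payoffs 3, 8, 6, 9 → best response Bluff.
Side A against Walk: payoffs 6, 4, 3, 1 → best response Hold.
Side A against Bluff: payoffs 4, 0, 8, 1 → best response Walk.
Side B against Hold: payoffs 8, 0, 5, 9, 6 → best response Walk.
Side B against Push: payoffs 3, 0, 7, 9, 6 → best response Walk.
Side B against Walk: payoffs 7, 6, 5, 3, 8 → best response Bluff.
Side B against Bluff: payoffs 6, 8, 4, 0, 9 → best response Bluff.
Mutual best responses: (Hold, Walk); (Walk, Bluff).

The pure Nash equilibria are (Hold, Walk), (Walk, Bluff).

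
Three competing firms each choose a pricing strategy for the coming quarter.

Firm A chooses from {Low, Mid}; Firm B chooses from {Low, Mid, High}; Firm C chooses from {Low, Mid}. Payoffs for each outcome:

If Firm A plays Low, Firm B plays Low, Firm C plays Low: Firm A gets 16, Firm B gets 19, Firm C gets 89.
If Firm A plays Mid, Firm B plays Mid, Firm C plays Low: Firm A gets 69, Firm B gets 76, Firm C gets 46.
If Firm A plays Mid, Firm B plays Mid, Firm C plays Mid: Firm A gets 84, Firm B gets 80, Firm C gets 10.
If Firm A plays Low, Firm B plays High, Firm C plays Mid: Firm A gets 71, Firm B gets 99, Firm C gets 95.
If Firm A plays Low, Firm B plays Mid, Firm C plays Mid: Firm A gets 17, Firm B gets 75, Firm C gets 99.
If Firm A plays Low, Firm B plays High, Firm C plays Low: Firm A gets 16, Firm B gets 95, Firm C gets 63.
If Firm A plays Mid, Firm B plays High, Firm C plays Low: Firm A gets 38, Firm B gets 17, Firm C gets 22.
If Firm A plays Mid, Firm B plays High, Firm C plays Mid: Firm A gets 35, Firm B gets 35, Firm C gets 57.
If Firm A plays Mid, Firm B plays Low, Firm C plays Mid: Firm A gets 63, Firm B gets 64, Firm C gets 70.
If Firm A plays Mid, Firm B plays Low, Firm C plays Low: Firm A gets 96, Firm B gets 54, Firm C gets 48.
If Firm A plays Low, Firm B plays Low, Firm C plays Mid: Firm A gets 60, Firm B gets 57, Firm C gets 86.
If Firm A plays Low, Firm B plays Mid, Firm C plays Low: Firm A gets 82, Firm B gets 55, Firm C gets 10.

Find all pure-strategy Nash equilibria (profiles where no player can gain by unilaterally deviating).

Pure NE: (Low, High, Mid)

(Low, Low, Low): Firm A can switch to Mid (16 → 96). Not NE.
(Low, Low, Mid): Firm A can switch to Mid (60 → 63). Not NE.
(Low, Mid, Low): Firm B can switch to High (55 → 95). Not NE.
(Low, Mid, Mid): Firm A can switch to Mid (17 → 84). Not NE.
(Low, High, Low): Firm A can switch to Mid (16 → 38). Not NE.
(Low, High, Mid): Firm A gets 71, best alternative 35; Firm B gets 99, best alternative 75; Firm C gets 95, best alternative 63. No profitable deviation — NE.
(Mid, Low, Low): Firm B can switch to Mid (54 → 76). Not NE.
(Mid, Low, Mid): Firm B can switch to Mid (64 → 80). Not NE.
(Mid, Mid, Low): Firm A can switch to Low (69 → 82). Not NE.
(Mid, Mid, Mid): Firm C can switch to Low (10 → 46). Not NE.
(Mid, High, Low): Firm B can switch to Low (17 → 54). Not NE.
(Mid, High, Mid): Firm A can switch to Low (35 → 71). Not NE.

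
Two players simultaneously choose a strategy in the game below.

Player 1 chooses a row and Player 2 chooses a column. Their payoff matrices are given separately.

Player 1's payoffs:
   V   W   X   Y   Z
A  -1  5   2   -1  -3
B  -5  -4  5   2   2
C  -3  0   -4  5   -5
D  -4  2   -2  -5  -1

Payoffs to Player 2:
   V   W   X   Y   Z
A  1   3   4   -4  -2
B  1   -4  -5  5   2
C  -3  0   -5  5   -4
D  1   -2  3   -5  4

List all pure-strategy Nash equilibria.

The unique pure-strategy Nash equilibrium is (C, Y).

Player 1 against V: payoffs -1, -5, -3, -4 → best response A.
Player 1 against W: payoffs 5, -4, 0, 2 → best response A.
Player 1 against X: payoffs 2, 5, -4, -2 → best response B.
Player 1 against Y: payoffs -1, 2, 5, -5 → best response C.
Player 1 against Z: payoffs -3, 2, -5, -1 → best response B.
Player 2 against A: payoffs 1, 3, 4, -4, -2 → best response X.
Player 2 against B: payoffs 1, -4, -5, 5, 2 → best response Y.
Player 2 against C: payoffs -3, 0, -5, 5, -4 → best response Y.
Player 2 against D: payoffs 1, -2, 3, -5, 4 → best response Z.
Mutual best responses: (C, Y).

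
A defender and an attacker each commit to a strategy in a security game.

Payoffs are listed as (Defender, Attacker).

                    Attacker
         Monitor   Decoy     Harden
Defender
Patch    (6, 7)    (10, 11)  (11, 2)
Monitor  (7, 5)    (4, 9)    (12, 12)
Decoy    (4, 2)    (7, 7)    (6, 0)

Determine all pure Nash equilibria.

For each strategy profile, look for a profitable unilateral deviation.
(Patch, Monitor): Defender can switch to Monitor (6 → 7). Not NE.
(Patch, Decoy): Defender gets 10, best alternative 7; Attacker gets 11, best alternative 7. No profitable deviation — NE.
(Patch, Harden): Defender can switch to Monitor (11 → 12). Not NE.
(Monitor, Monitor): Attacker can switch to Decoy (5 → 9). Not NE.
(Monitor, Decoy): Defender can switch to Patch (4 → 10). Not NE.
(Monitor, Harden): Defender gets 12, best alternative 11; Attacker gets 12, best alternative 9. No profitable deviation — NE.
(Decoy, Monitor): Defender can switch to Patch (4 → 6). Not NE.
(Decoy, Decoy): Defender can switch to Patch (7 → 10). Not NE.
(Decoy, Harden): Defender can switch to Patch (6 → 11). Not NE.

The pure Nash equilibria are (Patch, Decoy), (Monitor, Harden).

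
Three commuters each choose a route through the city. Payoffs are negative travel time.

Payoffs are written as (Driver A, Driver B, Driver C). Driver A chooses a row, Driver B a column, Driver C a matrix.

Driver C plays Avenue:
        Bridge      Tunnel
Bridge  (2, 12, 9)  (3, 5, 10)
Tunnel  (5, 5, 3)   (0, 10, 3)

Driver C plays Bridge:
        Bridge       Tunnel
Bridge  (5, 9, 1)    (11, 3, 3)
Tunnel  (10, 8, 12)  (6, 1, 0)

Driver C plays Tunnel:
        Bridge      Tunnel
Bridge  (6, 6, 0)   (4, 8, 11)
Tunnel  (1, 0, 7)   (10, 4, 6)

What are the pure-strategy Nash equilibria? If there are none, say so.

(Tunnel, Bridge, Bridge) and (Tunnel, Tunnel, Tunnel)

Mark each player's best response to every combination of opponents' strategies; a profile where every player is best-responding is a pure Nash equilibrium.
Driver A against (Bridge, Avenue): payoffs 2, 5 → best response Tunnel.
Driver A against (Bridge, Bridge): payoffs 5, 10 → best response Tunnel.
Driver A against (Bridge, Tunnel): payoffs 6, 1 → best response Bridge.
Driver A against (Tunnel, Avenue): payoffs 3, 0 → best response Bridge.
Driver A against (Tunnel, Bridge): payoffs 11, 6 → best response Bridge.
Driver A against (Tunnel, Tunnel): payoffs 4, 10 → best response Tunnel.
Driver B against (Bridge, Avenue): payoffs 12, 5 → best response Bridge.
Driver B against (Bridge, Bridge): payoffs 9, 3 → best response Bridge.
Driver B against (Bridge, Tunnel): payoffs 6, 8 → best response Tunnel.
Driver B against (Tunnel, Avenue): payoffs 5, 10 → best response Tunnel.
Driver B against (Tunnel, Bridge): payoffs 8, 1 → best response Bridge.
Driver B against (Tunnel, Tunnel): payoffs 0, 4 → best response Tunnel.
Driver C against (Bridge, Bridge): payoffs 9, 1, 0 → best response Avenue.
Driver C against (Bridge, Tunnel): payoffs 10, 3, 11 → best response Tunnel.
Driver C against (Tunnel, Bridge): payoffs 3, 12, 7 → best response Bridge.
Driver C against (Tunnel, Tunnel): payoffs 3, 0, 6 → best response Tunnel.
Mutual best responses: (Tunnel, Bridge, Bridge); (Tunnel, Tunnel, Tunnel).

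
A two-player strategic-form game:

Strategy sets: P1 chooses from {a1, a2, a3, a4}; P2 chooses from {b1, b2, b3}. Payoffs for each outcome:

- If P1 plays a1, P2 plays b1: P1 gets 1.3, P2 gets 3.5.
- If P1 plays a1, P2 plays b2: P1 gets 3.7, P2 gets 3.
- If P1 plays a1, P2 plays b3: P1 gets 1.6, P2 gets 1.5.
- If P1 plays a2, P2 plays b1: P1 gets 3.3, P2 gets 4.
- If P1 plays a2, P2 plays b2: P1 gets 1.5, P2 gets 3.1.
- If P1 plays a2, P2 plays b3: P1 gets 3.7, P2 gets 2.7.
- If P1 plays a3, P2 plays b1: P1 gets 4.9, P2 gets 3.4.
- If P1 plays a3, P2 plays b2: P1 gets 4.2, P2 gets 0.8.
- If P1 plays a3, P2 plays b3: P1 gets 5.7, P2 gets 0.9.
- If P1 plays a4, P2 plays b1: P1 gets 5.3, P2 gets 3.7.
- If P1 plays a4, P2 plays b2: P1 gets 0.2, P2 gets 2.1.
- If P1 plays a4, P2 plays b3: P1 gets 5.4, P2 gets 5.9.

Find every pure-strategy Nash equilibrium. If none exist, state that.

(a1, b1): P1 can switch to a2 (1.3 → 3.3). Not NE.
(a1, b2): P1 can switch to a3 (3.7 → 4.2). Not NE.
(a1, b3): P1 can switch to a2 (1.6 → 3.7). Not NE.
(a2, b1): P1 can switch to a3 (3.3 → 4.9). Not NE.
(a2, b2): P1 can switch to a1 (1.5 → 3.7). Not NE.
(a2, b3): P1 can switch to a3 (3.7 → 5.7). Not NE.
(a3, b1): P1 can switch to a4 (4.9 → 5.3). Not NE.
(a3, b2): P2 can switch to b1 (0.8 → 3.4). Not NE.
(a3, b3): P2 can switch to b1 (0.9 → 3.4). Not NE.
(a4, b1): P2 can switch to b3 (3.7 → 5.9). Not NE.
(The remaining 2 profiles each have a profitable deviation by the same check.)

There is no pure-strategy Nash equilibrium.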